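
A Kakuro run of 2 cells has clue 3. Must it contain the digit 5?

No

The only way to make 3 from 2 distinct digits is {1,2}, which does not contain 5.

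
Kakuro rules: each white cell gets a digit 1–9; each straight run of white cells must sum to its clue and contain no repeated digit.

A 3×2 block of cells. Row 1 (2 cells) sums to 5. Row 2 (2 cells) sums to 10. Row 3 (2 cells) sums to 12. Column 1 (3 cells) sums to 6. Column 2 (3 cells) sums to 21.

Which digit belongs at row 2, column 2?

8

6 in 3 cells must be {1,2,3}.
The 5 across and the 21 down share only 4, so (1,2) = 4.
The 12 across and the 6 down share only 3, so (3,1) = 3.
(3,2) = 12 − 3 = 9 completes the 12 across.
(1,1) = 5 − 4 = 1 completes the 5 across.
(2,1) = 6 − 4 = 2 completes the 6 down.
(2,2) = 10 − 2 = 8 completes the 10 across.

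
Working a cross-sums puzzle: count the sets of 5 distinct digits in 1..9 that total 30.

6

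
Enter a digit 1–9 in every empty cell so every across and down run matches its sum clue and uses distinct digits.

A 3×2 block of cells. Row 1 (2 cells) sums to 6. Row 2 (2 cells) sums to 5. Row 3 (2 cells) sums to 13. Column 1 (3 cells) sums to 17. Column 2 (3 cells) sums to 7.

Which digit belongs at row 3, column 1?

9

7 in 3 cells must be {1,2,4}.
The 13 across and the 7 down share only 4, so (3,2) = 4.
(3,1) = 13 − 4 = 9 completes the 13 across.
Nothing is forced directly, so branch on (1,2), whose candidates are 1 or 2. If (1,2) = 2: then (1,1) would have to be in {4} for the 6 across but in {1,2,3,5,6,7} for the 17 down — contradiction. So (1,2) = 1.
(1,1) = 6 − 1 = 5 completes the 6 across.
(2,1) = 17 − 14 = 3 completes the 17 down.
(2,2) = 5 − 3 = 2 completes the 5 across.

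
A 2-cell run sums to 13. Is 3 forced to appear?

No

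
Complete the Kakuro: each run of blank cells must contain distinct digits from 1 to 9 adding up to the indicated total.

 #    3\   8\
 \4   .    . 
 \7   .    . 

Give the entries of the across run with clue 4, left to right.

1 3

4 in 2 cells must be {1,3}; 3 in 2 cells must be {1,2}.
The 4 across and the 3 down share only 1, so R1C1 = 1.
R1C2 = 4 − 1 = 3 completes the 4 across.
R2C1 = 3 − 1 = 2 completes the 3 down.
R2C2 = 7 − 2 = 5 completes the 7 across.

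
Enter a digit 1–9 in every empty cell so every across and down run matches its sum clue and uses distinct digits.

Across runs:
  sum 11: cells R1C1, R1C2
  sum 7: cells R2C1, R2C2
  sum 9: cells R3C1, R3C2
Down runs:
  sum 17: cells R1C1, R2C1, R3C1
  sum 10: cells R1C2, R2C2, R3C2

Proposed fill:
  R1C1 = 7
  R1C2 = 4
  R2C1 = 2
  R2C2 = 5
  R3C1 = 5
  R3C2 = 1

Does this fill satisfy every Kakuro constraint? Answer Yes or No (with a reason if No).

No — the across run R3C1–R3C2 sums to 6, not 9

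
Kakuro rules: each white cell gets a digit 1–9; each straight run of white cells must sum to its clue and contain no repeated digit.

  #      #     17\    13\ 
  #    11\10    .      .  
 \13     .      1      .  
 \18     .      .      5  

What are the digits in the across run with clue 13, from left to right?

5 1 7

Given what's placed, R2C3 must be 7 to fit the 13 across and 13 down.
R1C3 = 13 − 12 = 1 completes the 13 down.
R2C1 = 13 − 8 = 5 completes the 13 across.
R3C1 = 11 − 5 = 6 completes the 11 down.
R3C2 = 18 − 11 = 7 completes the 18 across.
R1C2 = 10 − 1 = 9 completes the 10 across.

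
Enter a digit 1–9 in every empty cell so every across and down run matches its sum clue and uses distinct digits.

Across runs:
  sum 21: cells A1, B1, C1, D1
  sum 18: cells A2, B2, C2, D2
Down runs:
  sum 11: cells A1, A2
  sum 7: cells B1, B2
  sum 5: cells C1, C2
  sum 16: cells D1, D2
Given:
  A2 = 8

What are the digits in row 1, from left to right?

3 5 4 9

16 in 2 cells must be {7,9}.
A1 = 11 − 8 = 3 completes the 11 down.
D2 = 7: the only remaining digit allowed by both the 18 across and the 16 down.
D1 = 16 − 7 = 9 completes the 16 down.
No cell is forced outright now. B2 can only be 1 or 2 (the digits allowed by both its 18 across and its 7 down). If B2 = 1: then B1 would have to be in {1,2,4,5,7,8} for the 21 across but in {6} for the 7 down — contradiction. So B2 = 2.
B1 = 7 − 2 = 5 completes the 7 down.
C1 = 21 − 17 = 4 completes the 21 across.
C2 = 18 − 17 = 1 completes the 18 across.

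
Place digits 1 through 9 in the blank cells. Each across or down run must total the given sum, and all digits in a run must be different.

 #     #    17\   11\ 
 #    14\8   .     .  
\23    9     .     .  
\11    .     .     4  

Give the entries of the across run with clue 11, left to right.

5 2 4

23 in 3 cells must be {6,8,9}.
R2C3 = 6: the only remaining digit allowed by both the 23 across and the 11 down.
R3C1 = 14 − 9 = 5 completes the 14 down.
R3C2 = 11 − 9 = 2 completes the 11 across.
R1C3 = 11 − 10 = 1 completes the 11 down.
R2C2 = 23 − 15 = 8 completes the 23 across.
R1C2 = 8 − 1 = 7 completes the 8 across.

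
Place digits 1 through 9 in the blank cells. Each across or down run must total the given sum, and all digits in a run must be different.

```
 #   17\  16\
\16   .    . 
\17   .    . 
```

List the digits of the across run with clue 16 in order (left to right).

16 in 2 cells must be {7,9}; 17 in 2 cells must be {8,9}.
The 16 across and the 17 down share only 9, so R1C1 = 9.
R1C2 = 16 − 9 = 7 completes the 16 across.
R2C1 = 17 − 9 = 8 completes the 17 down.
R2C2 = 17 − 8 = 9 completes the 17 across.

9, 7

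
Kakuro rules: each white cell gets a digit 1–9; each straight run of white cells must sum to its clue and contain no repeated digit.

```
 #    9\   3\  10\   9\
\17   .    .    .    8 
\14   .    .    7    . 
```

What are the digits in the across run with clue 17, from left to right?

3 in 2 cells must be {1,2}.
R1C3 = 10 − 7 = 3 completes the 10 down.
R2C4 = 9 − 8 = 1 completes the 9 down.
Given what's placed, R2C2 must be 2 to fit the 14 across and 3 down.
R1C2 = 3 − 2 = 1 completes the 3 down.
R2C1 = 14 − 10 = 4 completes the 14 across.
R1C1 = 17 − 12 = 5 completes the 17 across.

5, 1, 3, 8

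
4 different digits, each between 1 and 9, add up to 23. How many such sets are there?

9

4 distinct digits from 1–9 sum between 10 and 30.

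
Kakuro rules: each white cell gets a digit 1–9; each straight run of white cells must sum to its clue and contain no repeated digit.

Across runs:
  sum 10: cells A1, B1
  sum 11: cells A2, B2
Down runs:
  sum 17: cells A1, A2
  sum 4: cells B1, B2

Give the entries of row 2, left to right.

8 3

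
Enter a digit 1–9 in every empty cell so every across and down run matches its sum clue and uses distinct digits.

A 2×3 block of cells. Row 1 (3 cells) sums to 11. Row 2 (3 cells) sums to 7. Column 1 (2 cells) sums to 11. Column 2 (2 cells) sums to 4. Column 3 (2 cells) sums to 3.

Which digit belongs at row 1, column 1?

7

7 in 3 cells must be {1,2,4}; 4 in 2 cells must be {1,3}; 3 in 2 cells must be {1,2}.
The 7 across and the 4 down share only 1, so (2,2) = 1.
Given what's placed, (2,3) must be 2 to fit the 7 across and 3 down.
(1,2) = 4 − 1 = 3 completes the 4 down.
(1,3) = 3 − 2 = 1 completes the 3 down.
(2,1) = 7 − 3 = 4 completes the 7 across.
(1,1) = 11 − 4 = 7 completes the 11 across.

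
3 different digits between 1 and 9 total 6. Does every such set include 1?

Yes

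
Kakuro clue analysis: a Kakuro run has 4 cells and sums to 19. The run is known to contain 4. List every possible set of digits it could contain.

{1,4,5,9}; {1,4,6,8}; {2,4,5,8}; {2,4,6,7}; {3,4,5,7}

4 distinct digits from 1–9 sum between 10 and 30.
Keeping only sets containing 4.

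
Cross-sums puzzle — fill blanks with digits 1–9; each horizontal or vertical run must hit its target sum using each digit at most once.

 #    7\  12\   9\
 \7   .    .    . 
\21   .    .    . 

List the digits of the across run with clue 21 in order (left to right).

6 8 7

7 in 3 cells must be {1,2,4}.
The 7 across and the 12 down share only 4, so R1C2 = 4.
R2C2 = 12 − 4 = 8 completes the 12 down.
Nothing is forced directly, so branch on R2C1, whose candidates are 4 or 6. If R2C1 = 4: then R1C1 would have to be in {1,2} for the 7 across but in {3} for the 7 down — contradiction. So R2C1 = 6.
R1C1 = 7 − 6 = 1 completes the 7 down.
R1C3 = 7 − 5 = 2 completes the 7 across.
R2C3 = 21 − 14 = 7 completes the 21 across.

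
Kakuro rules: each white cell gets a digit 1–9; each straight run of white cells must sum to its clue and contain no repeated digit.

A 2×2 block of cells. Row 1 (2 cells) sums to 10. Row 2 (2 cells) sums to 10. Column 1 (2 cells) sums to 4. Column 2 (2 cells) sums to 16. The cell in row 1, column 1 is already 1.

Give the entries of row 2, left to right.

3 7

4 in 2 cells must be {1,3}; 16 in 2 cells must be {7,9}.
(1,2) = 10 − 1 = 9 completes the 10 across.
(2,1) = 4 − 1 = 3 completes the 4 down.
(2,2) = 10 − 3 = 7 completes the 10 across.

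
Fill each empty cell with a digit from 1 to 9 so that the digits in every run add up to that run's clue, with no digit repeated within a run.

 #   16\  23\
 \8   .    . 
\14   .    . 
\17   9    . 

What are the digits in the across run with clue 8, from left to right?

17 in 2 cells must be {8,9}; 23 in 3 cells must be {6,8,9}.
R1C2 = 6: only digit in both the 8-across and 23-down candidate sets.
R3C2 = 17 − 9 = 8 completes the 17 across.
R1C1 = 8 − 6 = 2 completes the 8 across.
R2C1 = 16 − 11 = 5 completes the 16 down.
R2C2 = 14 − 5 = 9 completes the 14 across.

2 6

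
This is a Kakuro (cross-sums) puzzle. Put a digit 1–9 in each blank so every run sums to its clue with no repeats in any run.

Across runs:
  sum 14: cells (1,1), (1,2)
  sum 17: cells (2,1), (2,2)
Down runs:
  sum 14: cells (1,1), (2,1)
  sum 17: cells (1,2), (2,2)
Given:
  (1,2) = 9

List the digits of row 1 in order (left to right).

17 in 2 cells must be {8,9}.
(1,1) = 14 − 9 = 5 completes the 14 across.
(2,1) = 14 − 5 = 9 completes the 14 down.
(2,2) = 17 − 9 = 8 completes the 17 across.

5 9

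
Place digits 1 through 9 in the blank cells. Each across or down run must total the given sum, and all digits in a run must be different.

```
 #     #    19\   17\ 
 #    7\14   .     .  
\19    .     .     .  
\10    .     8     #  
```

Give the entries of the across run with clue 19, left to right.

17 in 2 cells must be {8,9}.
R3C1 = 10 − 8 = 2 completes the 10 across.
R2C1 = 7 − 2 = 5 completes the 7 down.
R2C2 = 6: the only remaining digit allowed by both the 19 across and the 19 down.
R2C3 = 19 − 11 = 8 completes the 19 across.
R1C2 = 19 − 14 = 5 completes the 19 down.
R1C3 = 14 − 5 = 9 completes the 14 across.

5 6 8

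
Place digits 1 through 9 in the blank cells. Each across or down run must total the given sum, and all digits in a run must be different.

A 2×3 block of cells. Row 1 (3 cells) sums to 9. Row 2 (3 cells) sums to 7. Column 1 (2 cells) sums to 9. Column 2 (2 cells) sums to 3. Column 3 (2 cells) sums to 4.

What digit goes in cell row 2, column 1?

4

7 in 3 cells must be {1,2,4}; 3 in 2 cells must be {1,2}; 4 in 2 cells must be {1,3}.
The 7 across and the 4 down share only 1, so (2,3) = 1.
(1,3) = 4 − 1 = 3 completes the 4 down.
Given what's placed, (2,2) must be 2 to fit the 7 across and 3 down.
(1,2) = 3 − 2 = 1 completes the 3 down.
(2,1) = 7 − 3 = 4 completes the 7 across.
(1,1) = 9 − 4 = 5 completes the 9 across.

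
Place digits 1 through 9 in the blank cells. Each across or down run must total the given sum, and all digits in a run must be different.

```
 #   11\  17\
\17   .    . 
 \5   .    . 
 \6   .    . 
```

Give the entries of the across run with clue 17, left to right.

17 in 2 cells must be {8,9}.
The 17 across and the 11 down share only 8, so R1C1 = 8.
R1C2 = 17 − 8 = 9 completes the 17 across.
Nothing is forced directly, so branch on R2C1, whose candidates are 1 or 2. If R2C1 = 1: then R2C2 would have to be in {4} for the 5 across but in {1,2,3,5,6,7} for the 17 down — contradiction. So R2C1 = 2.
R2C2 = 5 − 2 = 3 completes the 5 across.
R3C1 = 11 − 10 = 1 completes the 11 down.
R3C2 = 6 − 1 = 5 completes the 6 across.

8 9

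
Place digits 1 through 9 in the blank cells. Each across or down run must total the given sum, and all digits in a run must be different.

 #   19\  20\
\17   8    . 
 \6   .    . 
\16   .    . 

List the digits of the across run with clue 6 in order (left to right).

17 in 2 cells must be {8,9}; 16 in 2 cells must be {7,9}.
R1C2 = 17 − 8 = 9 completes the 17 across.
R3C2 = 7: the only remaining digit allowed by both the 16 across and the 20 down.
R2C2 = 20 − 16 = 4 completes the 20 down.
R3C1 = 16 − 7 = 9 completes the 16 across.
R2C1 = 6 − 4 = 2 completes the 6 across.

2 4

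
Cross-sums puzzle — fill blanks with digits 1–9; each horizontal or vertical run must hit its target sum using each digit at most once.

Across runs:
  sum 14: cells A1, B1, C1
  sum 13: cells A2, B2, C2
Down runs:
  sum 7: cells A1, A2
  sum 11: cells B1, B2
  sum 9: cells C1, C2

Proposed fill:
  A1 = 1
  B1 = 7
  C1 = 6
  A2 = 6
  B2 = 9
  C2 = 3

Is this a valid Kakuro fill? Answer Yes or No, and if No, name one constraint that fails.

No — the down run B1–B2 sums to 16, not 11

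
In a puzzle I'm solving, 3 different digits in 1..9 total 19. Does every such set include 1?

No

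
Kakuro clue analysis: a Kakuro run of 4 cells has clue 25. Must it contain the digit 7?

No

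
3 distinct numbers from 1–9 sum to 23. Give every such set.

{6,8,9}

3 distinct digits from 1–9 sum between 6 and 24.
Only one set works: {6,8,9}.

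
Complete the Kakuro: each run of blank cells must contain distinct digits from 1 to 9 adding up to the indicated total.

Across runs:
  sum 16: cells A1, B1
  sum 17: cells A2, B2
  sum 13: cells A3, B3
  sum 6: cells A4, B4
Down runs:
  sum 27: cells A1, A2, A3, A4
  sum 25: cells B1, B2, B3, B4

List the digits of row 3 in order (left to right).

16 in 2 cells must be {7,9}; 17 in 2 cells must be {8,9}.
Nothing is forced directly, so branch on B2, whose candidates are 8 or 9. If B2 = 9: that forces B1 = 7, A2 = 8, A4 = 4, after which B4 would have to be in {2} for the 6 across but in {1,3,4,5,6,8} for the 25 down — contradiction. So B2 = 8.
A2 = 17 − 8 = 9 completes the 17 across.
Given what's placed, A1 must be 7 to fit the 16 across and 27 down.
B1 = 16 − 7 = 9 completes the 16 across.
A4 = 5: the only remaining digit allowed by both the 6 across and the 27 down.
B4 = 6 − 5 = 1 completes the 6 across.
A3 = 27 − 21 = 6 completes the 27 down.
B3 = 13 − 6 = 7 completes the 13 across.

6 7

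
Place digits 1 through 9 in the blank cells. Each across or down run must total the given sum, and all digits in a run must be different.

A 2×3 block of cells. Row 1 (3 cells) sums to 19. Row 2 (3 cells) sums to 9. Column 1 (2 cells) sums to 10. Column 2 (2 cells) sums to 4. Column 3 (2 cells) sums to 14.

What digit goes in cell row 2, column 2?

1

4 in 2 cells must be {1,3}.
The 19 across and the 4 down share only 3, so (1,2) = 3.
Given what's placed, (1,3) must be 9 to fit the 19 across and 14 down.
(2,2) = 4 − 3 = 1 completes the 4 down.
(2,3) = 14 − 9 = 5 completes the 14 down.
(1,1) = 19 − 12 = 7 completes the 19 across.
(2,1) = 9 − 6 = 3 completes the 9 across.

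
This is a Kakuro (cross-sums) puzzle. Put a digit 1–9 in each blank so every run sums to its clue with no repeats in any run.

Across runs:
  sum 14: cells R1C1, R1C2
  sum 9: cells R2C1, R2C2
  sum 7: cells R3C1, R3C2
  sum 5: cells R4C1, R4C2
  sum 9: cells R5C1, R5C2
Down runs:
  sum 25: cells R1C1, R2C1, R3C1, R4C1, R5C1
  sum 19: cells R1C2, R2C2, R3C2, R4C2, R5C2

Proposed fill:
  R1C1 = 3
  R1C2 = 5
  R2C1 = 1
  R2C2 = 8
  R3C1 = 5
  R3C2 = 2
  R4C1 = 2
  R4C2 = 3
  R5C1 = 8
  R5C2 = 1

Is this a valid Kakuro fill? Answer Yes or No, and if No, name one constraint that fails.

No — the down run R1C1–R5C1 sums to 19, not 25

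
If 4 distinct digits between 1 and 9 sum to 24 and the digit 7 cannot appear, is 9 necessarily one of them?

Every partition of 24 into 4 distinct digits under that restriction includes 9: {1,6,8,9}, {2,5,8,9}, {3,4,8,9}, {4,5,6,9}.

Yes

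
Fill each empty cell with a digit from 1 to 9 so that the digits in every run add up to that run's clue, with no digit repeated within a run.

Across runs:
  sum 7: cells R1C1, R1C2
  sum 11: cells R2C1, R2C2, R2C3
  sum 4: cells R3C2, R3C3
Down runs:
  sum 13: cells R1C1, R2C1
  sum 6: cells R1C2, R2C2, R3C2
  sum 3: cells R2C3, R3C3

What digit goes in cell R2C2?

1

4 in 2 cells must be {1,3}; 6 in 3 cells must be {1,2,3}; 3 in 2 cells must be {1,2}.
The 4 across and the 3 down share only 1, so R3C3 = 1.
R2C3 = 3 − 1 = 2 completes the 3 down.
R3C2 = 4 − 1 = 3 completes the 4 across.
R2C2 = 1: the only remaining digit allowed by both the 11 across and the 6 down.
R1C2 = 6 − 4 = 2 completes the 6 down.
R2C1 = 11 − 3 = 8 completes the 11 across.
R1C1 = 7 − 2 = 5 completes the 7 across.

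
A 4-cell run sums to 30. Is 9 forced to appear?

Yes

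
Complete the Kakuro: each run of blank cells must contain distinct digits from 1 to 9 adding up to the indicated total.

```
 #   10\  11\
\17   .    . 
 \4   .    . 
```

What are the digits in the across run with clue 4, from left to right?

1 3

17 in 2 cells must be {8,9}; 4 in 2 cells must be {1,3}.
The 4 across and the 11 down share only 3, so R2C2 = 3.
R1C2 = 11 − 3 = 8 completes the 11 down.
R2C1 = 4 − 3 = 1 completes the 4 across.
R1C1 = 17 − 8 = 9 completes the 17 across.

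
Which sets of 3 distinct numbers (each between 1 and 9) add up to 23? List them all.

{6,8,9}

3 distinct digits from 1–9 sum between 6 and 24.
Only one set works: {6,8,9}.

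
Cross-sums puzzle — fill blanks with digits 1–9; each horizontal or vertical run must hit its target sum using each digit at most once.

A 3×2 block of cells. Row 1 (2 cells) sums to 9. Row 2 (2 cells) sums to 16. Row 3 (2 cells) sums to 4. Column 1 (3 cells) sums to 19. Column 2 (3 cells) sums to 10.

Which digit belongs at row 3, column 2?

16 in 2 cells must be {7,9}; 4 in 2 cells must be {1,3}.
The 16 across and the 10 down share only 7, so (2,2) = 7.
The 4 across and the 19 down share only 3, so (3,1) = 3.
(3,2) = 4 − 3 = 1 completes the 4 across.
(1,1) = 7: the only remaining digit allowed by both the 9 across and the 19 down.
(1,2) = 9 − 7 = 2 completes the 9 across.
(2,1) = 16 − 7 = 9 completes the 16 across.

1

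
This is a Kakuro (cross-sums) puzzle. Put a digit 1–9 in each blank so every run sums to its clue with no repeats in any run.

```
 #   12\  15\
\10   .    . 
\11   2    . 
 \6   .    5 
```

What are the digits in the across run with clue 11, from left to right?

2, 9

R2C2 = 11 − 2 = 9 completes the 11 across.
R3C1 = 6 − 5 = 1 completes the 6 across.
R1C1 = 12 − 3 = 9 completes the 12 down.
R1C2 = 10 − 9 = 1 completes the 10 across.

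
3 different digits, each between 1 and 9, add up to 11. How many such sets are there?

3 distinct digits from 1–9 sum between 6 and 24.
Enumerating: {1,2,8}, {1,3,7}, {1,4,6}, {2,3,6}, {2,4,5}.

5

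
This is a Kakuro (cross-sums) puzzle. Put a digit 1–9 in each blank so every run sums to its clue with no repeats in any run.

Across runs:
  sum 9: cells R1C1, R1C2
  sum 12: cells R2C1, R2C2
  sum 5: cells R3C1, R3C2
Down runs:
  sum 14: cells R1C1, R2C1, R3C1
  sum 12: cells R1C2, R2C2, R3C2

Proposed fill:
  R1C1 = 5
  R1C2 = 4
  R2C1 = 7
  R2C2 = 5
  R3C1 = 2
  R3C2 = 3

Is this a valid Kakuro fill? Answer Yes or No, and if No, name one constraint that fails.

Across: 5+4=9; 7+5=12; 2+3=5. Down: 5+7+2=14; 4+5+3=12. No digit repeats within any run.

Yes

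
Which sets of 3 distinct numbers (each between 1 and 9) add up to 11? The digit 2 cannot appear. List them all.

3 distinct digits from 1–9 sum between 6 and 24.
Dropping sets that contain 2.

{1,3,7}; {1,4,6}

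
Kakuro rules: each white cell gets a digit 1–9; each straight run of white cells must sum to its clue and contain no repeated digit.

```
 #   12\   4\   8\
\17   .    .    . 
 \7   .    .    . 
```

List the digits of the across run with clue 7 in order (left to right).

4, 1, 2

7 in 3 cells must be {1,2,4}; 4 in 2 cells must be {1,3}.
The 7 across and the 12 down share only 4, so R2C1 = 4.
Given what's placed, R2C2 must be 1 to fit the 7 across and 4 down.
R2C3 = 7 − 5 = 2 completes the 7 across.
R1C1 = 12 − 4 = 8 completes the 12 down.
R1C2 = 4 − 1 = 3 completes the 4 down.
R1C3 = 17 − 11 = 6 completes the 17 across.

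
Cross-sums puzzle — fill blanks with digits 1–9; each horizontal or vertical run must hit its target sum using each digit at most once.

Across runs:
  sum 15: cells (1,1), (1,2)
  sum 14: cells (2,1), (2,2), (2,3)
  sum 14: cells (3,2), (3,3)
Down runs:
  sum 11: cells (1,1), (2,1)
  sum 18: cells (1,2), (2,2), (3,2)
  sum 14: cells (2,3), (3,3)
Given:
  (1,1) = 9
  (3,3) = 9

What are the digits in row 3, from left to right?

5 9

(1,2) = 15 − 9 = 6 completes the 15 across.
(2,1) = 11 − 9 = 2 completes the 11 down.
(2,3) = 14 − 9 = 5 completes the 14 down.
(3,2) = 14 − 9 = 5 completes the 14 across.
(2,2) = 14 − 7 = 7 completes the 14 across.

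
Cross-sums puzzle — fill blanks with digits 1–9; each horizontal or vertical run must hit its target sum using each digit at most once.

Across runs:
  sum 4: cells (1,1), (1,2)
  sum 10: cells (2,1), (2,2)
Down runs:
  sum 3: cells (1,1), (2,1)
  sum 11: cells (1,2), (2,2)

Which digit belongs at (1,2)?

4 in 2 cells must be {1,3}; 3 in 2 cells must be {1,2}.
The 4 across and the 3 down share only 1, so (1,1) = 1.
(1,2) = 4 − 1 = 3 completes the 4 across.
(2,1) = 3 − 1 = 2 completes the 3 down.
(2,2) = 10 − 2 = 8 completes the 10 across.

3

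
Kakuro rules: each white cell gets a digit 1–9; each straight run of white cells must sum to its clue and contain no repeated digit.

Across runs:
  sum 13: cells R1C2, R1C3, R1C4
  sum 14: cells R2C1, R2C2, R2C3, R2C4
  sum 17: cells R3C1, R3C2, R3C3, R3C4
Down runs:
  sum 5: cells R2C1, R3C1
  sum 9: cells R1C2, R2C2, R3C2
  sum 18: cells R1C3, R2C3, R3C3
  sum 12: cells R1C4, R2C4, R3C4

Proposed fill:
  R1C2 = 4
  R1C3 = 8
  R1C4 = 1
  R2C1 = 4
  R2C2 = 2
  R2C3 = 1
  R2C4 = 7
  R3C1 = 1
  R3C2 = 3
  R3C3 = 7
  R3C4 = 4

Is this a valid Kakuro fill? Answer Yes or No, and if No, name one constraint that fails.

No — the down run R1C3–R3C3 sums to 16, not 18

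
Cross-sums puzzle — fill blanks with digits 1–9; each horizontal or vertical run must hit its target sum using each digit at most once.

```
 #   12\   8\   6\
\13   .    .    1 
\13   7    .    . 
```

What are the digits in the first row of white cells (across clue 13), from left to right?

R1C1 = 12 − 7 = 5 completes the 12 down.
R1C2 = 13 − 6 = 7 completes the 13 across.
R2C2 = 8 − 7 = 1 completes the 8 down.
R2C3 = 13 − 8 = 5 completes the 13 across.

5 7 1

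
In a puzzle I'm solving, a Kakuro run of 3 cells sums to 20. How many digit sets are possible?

3 distinct digits from 1–9 sum between 6 and 24.
Enumerating: {3,8,9}, {4,7,9}, {5,6,9}, {5,7,8}.

4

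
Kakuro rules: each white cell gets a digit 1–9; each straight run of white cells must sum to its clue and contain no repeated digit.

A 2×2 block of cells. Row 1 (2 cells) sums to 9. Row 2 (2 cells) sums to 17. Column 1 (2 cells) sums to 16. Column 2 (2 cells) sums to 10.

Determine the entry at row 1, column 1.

17 in 2 cells must be {8,9}; 16 in 2 cells must be {7,9}.
The 9 across and the 16 down share only 7, so (1,1) = 7.
(1,2) = 9 − 7 = 2 completes the 9 across.
(2,1) = 16 − 7 = 9 completes the 16 down.
(2,2) = 17 − 9 = 8 completes the 17 across.

7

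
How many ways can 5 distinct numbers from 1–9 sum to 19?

5 distinct digits from 1–9 sum between 15 and 35.
Enumerating: {1,2,3,4,9}, {1,2,3,5,8}, {1,2,3,6,7}, {1,2,4,5,7}, {1,3,4,5,6}.

5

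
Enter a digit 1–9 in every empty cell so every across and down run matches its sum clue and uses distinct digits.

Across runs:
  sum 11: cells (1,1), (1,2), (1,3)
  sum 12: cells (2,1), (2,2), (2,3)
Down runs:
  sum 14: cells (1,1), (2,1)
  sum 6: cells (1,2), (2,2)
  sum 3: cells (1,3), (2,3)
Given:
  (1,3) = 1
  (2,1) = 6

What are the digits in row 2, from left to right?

3 in 2 cells must be {1,2}.
(1,1) = 14 − 6 = 8 completes the 14 down.
(1,2) = 11 − 9 = 2 completes the 11 across.
(2,2) = 6 − 2 = 4 completes the 6 down.
(2,3) = 12 − 10 = 2 completes the 12 across.

6 4 2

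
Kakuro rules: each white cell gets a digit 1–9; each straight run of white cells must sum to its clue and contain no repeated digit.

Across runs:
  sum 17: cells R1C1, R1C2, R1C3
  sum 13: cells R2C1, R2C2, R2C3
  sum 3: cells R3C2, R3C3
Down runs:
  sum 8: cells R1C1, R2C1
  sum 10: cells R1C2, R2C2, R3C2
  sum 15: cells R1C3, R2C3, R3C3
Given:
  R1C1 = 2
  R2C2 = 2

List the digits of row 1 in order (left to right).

2, 7, 8

3 in 2 cells must be {1,2}.
Given what's placed, R1C2 must be 7 to fit the 17 across and 10 down.
R1C3 = 17 − 9 = 8 completes the 17 across.
R2C1 = 8 − 2 = 6 completes the 8 down.
R2C3 = 13 − 8 = 5 completes the 13 across.
R3C2 = 10 − 9 = 1 completes the 10 down.
R3C3 = 3 − 1 = 2 completes the 3 across.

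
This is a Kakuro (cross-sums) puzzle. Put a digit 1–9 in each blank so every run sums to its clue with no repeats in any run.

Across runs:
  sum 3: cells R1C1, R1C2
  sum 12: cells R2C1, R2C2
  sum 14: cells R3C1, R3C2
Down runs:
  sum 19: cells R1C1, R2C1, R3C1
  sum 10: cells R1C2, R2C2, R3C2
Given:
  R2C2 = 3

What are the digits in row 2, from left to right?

9 3

3 in 2 cells must be {1,2}.
Only 2 fits R1C1 under both its across sum 3 and down sum 19.
R1C2 = 3 − 2 = 1 completes the 3 across.
R2C1 = 12 − 3 = 9 completes the 12 across.
R3C1 = 19 − 11 = 8 completes the 19 down.
R3C2 = 14 − 8 = 6 completes the 14 across.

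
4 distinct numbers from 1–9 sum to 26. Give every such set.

{2,7,8,9}; {3,6,8,9}; {4,5,8,9}; {4,6,7,9}; {5,6,7,8}

4 distinct digits from 1–9 sum between 10 and 30.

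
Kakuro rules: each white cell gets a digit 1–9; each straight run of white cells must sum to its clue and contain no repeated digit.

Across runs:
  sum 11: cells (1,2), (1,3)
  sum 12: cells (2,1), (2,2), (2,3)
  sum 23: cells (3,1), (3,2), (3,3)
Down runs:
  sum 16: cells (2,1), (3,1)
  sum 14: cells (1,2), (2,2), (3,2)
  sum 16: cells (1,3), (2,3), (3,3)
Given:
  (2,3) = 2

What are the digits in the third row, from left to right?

9 6 8

23 in 3 cells must be {6,8,9}; 16 in 2 cells must be {7,9}.
(3,1) = 9: only digit in both the 23-across and 16-down candidate sets.
(2,1) = 16 − 9 = 7 completes the 16 down.
(2,2) = 12 − 9 = 3 completes the 12 across.
Given what's placed, (3,2) must be 6 to fit the 23 across and 14 down.
(3,3) = 23 − 15 = 8 completes the 23 across.
(1,2) = 14 − 9 = 5 completes the 14 down.
(1,3) = 11 − 5 = 6 completes the 11 across.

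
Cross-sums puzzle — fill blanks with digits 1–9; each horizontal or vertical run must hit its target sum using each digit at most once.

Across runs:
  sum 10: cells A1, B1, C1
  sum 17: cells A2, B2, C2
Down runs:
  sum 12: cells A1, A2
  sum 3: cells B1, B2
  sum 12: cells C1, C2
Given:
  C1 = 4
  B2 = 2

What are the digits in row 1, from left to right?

5 1 4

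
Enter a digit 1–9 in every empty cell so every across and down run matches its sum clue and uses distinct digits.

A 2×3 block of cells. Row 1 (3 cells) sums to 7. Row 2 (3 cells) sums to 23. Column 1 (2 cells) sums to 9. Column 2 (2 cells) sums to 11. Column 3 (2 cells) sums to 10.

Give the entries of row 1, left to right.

1, 2, 4

7 in 3 cells must be {1,2,4}; 23 in 3 cells must be {6,8,9}.
Nothing is forced directly, so branch on (1,2), whose candidates are 2 or 4. If (1,2) = 4: then (2,2) would have to be in {6,8,9} for the 23 across but in {7} for the 11 down — contradiction. So (1,2) = 2.
(2,2) = 11 − 2 = 9 completes the 11 down.
Nothing is forced directly, so branch on (2,1), whose candidates are 6 or 8. If (2,1) = 6: then (1,1) would have to be in {1,4} for the 7 across but in {3} for the 9 down — contradiction. So (2,1) = 8.
(1,1) = 9 − 8 = 1 completes the 9 down.
(1,3) = 7 − 3 = 4 completes the 7 across.
(2,3) = 23 − 17 = 6 completes the 23 across.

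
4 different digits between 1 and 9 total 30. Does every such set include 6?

The only way to make 30 from 4 distinct digits is {6,7,8,9}, which contains 6.

Yes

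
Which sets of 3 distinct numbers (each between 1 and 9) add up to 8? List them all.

3 distinct digits from 1–9 sum between 6 and 24.

{1,2,5}; {1,3,4}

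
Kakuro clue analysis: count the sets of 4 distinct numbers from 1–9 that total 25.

6

4 distinct digits from 1–9 sum between 10 and 30.
Enumerating: {1,7,8,9}, {2,6,8,9}, {3,5,8,9}, {3,6,7,9}, {4,5,7,9}, {4,6,7,8}.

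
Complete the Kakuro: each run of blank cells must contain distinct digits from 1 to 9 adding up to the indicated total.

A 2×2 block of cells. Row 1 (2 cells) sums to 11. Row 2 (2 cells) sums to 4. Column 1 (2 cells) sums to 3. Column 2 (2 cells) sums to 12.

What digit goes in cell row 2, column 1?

1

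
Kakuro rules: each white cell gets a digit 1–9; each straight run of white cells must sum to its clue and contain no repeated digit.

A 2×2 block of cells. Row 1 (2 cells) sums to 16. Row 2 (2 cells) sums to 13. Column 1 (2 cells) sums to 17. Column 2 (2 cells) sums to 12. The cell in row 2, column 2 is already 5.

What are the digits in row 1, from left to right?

16 in 2 cells must be {7,9}; 17 in 2 cells must be {8,9}.
(1,1) = 9: only digit in both the 16-across and 17-down candidate sets.
(1,2) = 16 − 9 = 7 completes the 16 across.
(2,1) = 13 − 5 = 8 completes the 13 across.

9 7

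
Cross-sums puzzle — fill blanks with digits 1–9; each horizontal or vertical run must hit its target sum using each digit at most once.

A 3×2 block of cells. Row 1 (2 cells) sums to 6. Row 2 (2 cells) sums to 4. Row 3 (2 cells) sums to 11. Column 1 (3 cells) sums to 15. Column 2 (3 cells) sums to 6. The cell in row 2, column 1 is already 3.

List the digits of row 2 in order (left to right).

4 in 2 cells must be {1,3}; 6 in 3 cells must be {1,2,3}.
(2,2) = 4 − 3 = 1 completes the 4 across.
Given what's placed, (1,2) must be 2 to fit the 6 across and 6 down.
(3,2) = 6 − 3 = 3 completes the 6 down.
(1,1) = 6 − 2 = 4 completes the 6 across.
(3,1) = 11 − 3 = 8 completes the 11 across.

3 1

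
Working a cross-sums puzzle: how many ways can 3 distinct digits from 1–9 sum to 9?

3 distinct digits from 1–9 sum between 6 and 24.
Enumerating: {1,2,6}, {1,3,5}, {2,3,4}.

3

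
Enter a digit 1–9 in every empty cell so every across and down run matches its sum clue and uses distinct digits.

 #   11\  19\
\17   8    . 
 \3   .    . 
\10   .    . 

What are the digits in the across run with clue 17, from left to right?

8, 9

17 in 2 cells must be {8,9}; 3 in 2 cells must be {1,2}.
R1C2 = 17 − 8 = 9 completes the 17 across.
R2C2 = 2: the only remaining digit allowed by both the 3 across and the 19 down.
R3C2 = 19 − 11 = 8 completes the 19 down.
R2C1 = 3 − 2 = 1 completes the 3 across.
R3C1 = 10 − 8 = 2 completes the 10 across.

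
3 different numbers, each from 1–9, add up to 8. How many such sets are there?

2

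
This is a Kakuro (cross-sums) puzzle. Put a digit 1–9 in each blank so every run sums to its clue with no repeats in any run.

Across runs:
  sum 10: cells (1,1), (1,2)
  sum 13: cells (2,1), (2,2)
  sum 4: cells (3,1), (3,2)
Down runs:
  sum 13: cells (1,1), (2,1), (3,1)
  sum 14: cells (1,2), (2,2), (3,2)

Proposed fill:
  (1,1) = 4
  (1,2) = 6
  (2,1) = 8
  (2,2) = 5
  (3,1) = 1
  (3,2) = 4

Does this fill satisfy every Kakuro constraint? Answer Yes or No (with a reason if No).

No — the down run (1,2)–(3,2) sums to 15, not 14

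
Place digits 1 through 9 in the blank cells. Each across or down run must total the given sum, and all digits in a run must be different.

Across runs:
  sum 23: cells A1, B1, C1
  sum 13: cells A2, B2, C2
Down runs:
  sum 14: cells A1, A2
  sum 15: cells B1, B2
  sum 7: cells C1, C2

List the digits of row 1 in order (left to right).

9, 8, 6

23 in 3 cells must be {6,8,9}.
The 23 across and the 7 down share only 6, so C1 = 6.
C2 = 7 − 6 = 1 completes the 7 down.
Nothing is forced directly, so branch on A1, whose candidates are 8 or 9. If A1 = 8: that forces B1 = 9, after which A2 would have to be in {3,4,5,7,8,9} for the 13 across but in {6} for the 14 down — contradiction. So A1 = 9.
B1 = 23 − 15 = 8 completes the 23 across.
A2 = 14 − 9 = 5 completes the 14 down.
B2 = 13 − 6 = 7 completes the 13 across.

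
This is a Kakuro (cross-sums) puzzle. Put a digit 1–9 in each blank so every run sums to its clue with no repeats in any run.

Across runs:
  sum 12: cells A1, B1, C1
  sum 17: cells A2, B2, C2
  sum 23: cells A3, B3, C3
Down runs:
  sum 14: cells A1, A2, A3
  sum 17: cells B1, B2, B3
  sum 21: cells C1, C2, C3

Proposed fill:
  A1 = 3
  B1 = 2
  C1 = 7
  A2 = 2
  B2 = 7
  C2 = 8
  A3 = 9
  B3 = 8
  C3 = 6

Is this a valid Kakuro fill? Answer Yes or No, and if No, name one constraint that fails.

Across: 3+2+7=12; 2+7+8=17; 9+8+6=23. Down: 3+2+9=14; 2+7+8=17; 7+8+6=21. No digit repeats within any run.

Yes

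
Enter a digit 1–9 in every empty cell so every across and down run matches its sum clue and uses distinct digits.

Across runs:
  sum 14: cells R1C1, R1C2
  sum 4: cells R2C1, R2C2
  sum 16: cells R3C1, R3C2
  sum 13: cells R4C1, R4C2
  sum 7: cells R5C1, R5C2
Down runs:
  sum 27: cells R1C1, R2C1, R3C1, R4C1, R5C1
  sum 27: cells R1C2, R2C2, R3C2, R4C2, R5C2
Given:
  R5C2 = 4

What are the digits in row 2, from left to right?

1 3

4 in 2 cells must be {1,3}; 16 in 2 cells must be {7,9}.
R5C1 = 7 − 4 = 3 completes the 7 across.
R2C1 = 1: the only remaining digit allowed by both the 4 across and the 27 down.
R2C2 = 4 − 1 = 3 completes the 4 across.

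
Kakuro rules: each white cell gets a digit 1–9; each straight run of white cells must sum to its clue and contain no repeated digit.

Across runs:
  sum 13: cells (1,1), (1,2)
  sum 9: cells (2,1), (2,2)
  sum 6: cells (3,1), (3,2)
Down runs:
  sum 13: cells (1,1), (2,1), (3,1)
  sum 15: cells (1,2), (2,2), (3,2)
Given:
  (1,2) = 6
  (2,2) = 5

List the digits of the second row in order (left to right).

4 5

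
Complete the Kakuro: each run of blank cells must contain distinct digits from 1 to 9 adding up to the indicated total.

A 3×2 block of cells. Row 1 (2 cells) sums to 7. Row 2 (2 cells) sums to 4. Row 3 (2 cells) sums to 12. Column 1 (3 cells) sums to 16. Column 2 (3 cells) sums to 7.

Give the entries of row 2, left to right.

4 in 2 cells must be {1,3}; 7 in 3 cells must be {1,2,4}.
The 4 across and the 7 down share only 1, so (2,2) = 1.
Given what's placed, (3,2) must be 4 to fit the 12 across and 7 down.
(1,2) = 7 − 5 = 2 completes the 7 down.
(2,1) = 4 − 1 = 3 completes the 4 across.
(3,1) = 12 − 4 = 8 completes the 12 across.
(1,1) = 7 − 2 = 5 completes the 7 across.

3 1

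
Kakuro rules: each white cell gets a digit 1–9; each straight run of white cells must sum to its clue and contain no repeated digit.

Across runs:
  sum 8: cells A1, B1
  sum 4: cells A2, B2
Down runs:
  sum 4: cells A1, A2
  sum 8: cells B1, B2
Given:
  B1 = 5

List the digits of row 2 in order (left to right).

4 in 2 cells must be {1,3}.
A1 = 8 − 5 = 3 completes the 8 across.
A2 = 4 − 3 = 1 completes the 4 down.
B2 = 4 − 1 = 3 completes the 4 across.

1 3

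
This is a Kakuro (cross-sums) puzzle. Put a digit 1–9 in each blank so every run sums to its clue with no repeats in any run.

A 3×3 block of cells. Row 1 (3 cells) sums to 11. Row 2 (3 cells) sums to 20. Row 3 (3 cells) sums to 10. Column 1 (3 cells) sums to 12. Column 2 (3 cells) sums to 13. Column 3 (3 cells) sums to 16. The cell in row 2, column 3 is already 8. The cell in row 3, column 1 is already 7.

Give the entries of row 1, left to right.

Given what's placed, (2,1) must be 3 to fit the 20 across and 12 down.
(2,2) = 20 − 11 = 9 completes the 20 across.
Given what's placed, (3,2) must be 1 to fit the 10 across and 13 down.
(3,3) = 10 − 8 = 2 completes the 10 across.
(1,1) = 12 − 10 = 2 completes the 12 down.
(1,2) = 13 − 10 = 3 completes the 13 down.
(1,3) = 11 − 5 = 6 completes the 11 across.

2, 3, 6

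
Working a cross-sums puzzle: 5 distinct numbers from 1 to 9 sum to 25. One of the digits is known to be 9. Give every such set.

5 distinct digits from 1–9 sum between 15 and 35.
Keeping only sets containing 9.

{1,2,5,8,9}; {1,2,6,7,9}; {1,3,4,8,9}; {1,3,5,7,9}; {1,4,5,6,9}; {2,3,4,7,9}; {2,3,5,6,9}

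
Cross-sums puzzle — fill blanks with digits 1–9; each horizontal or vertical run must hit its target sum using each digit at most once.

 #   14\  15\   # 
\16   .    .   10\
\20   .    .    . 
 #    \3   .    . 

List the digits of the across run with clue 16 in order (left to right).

16 in 2 cells must be {7,9}; 3 in 2 cells must be {1,2}.
The 16 across and the 14 down share only 9, so R1C1 = 9.
R1C2 = 16 − 9 = 7 completes the 16 across.
R2C1 = 14 − 9 = 5 completes the 14 down.
R2C2 = 6: the only remaining digit allowed by both the 20 across and the 15 down.
R2C3 = 20 − 11 = 9 completes the 20 across.
R3C2 = 15 − 13 = 2 completes the 15 down.
R3C3 = 3 − 2 = 1 completes the 3 across.

9 7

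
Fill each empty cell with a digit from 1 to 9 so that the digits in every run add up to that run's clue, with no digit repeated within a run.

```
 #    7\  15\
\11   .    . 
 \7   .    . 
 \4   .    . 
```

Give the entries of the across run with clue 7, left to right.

2 5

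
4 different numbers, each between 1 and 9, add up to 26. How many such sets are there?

5

4 distinct digits from 1–9 sum between 10 and 30.
Enumerating: {2,7,8,9}, {3,6,8,9}, {4,5,8,9}, {4,6,7,9}, {5,6,7,8}.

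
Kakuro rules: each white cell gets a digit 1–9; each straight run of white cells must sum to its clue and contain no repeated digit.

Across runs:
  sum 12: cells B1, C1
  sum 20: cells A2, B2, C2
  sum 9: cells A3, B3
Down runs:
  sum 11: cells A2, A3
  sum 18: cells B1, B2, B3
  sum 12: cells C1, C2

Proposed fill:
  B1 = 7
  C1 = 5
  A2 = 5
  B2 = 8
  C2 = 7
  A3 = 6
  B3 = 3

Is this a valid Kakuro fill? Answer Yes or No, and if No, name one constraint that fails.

Across: 7+5=12; 5+8+7=20; 6+3=9. Down: 5+6=11; 7+8+3=18; 5+7=12. No digit repeats within any run.

Yes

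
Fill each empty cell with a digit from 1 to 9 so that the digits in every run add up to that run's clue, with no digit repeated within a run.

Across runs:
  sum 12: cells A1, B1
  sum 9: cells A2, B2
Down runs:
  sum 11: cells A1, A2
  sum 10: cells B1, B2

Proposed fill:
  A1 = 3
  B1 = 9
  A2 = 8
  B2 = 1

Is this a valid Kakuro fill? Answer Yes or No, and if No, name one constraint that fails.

Across: 3+9=12; 8+1=9. Down: 3+8=11; 9+1=10. No digit repeats within any run.

Yes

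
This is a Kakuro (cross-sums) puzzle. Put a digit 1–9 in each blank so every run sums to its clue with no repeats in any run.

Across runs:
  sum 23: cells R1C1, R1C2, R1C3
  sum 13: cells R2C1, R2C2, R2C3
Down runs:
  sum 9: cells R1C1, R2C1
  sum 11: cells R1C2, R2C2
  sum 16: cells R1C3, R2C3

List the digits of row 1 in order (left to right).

8 6 9

23 in 3 cells must be {6,8,9}; 16 in 2 cells must be {7,9}.
The 23 across and the 16 down share only 9, so R1C3 = 9.
R2C3 = 16 − 9 = 7 completes the 16 down.
Nothing is forced directly, so branch on R1C1, whose candidates are 6 or 8. If R1C1 = 6: that forces R1C2 = 8, after which R2C1 would have to be in {1,2,4,5} for the 13 across but in {3} for the 9 down — contradiction. So R1C1 = 8.
R1C2 = 23 − 17 = 6 completes the 23 across.
R2C1 = 9 − 8 = 1 completes the 9 down.
R2C2 = 13 − 8 = 5 completes the 13 across.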